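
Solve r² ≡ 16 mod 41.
The square roots of 16 mod 41 are 37 and 4. Verify: 37² = 1369 ≡ 16 mod 41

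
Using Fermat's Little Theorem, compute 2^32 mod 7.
By Fermat: 2^{6} ≡ 1 (mod 7). 32 = 5×6 + 2. So 2^{32} ≡ 2^{2} ≡ 4 (mod 7)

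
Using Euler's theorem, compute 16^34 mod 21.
By Euler: 16^{12} ≡ 1 mod 21 since gcd(16, 21) = 1. 34 = 2×12 + 10. So 16^{34} ≡ 16^{10} ≡ 16 mod 21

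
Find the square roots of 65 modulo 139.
The square roots of 65 mod 139 are 64 and 75. Verify: 64² = 4096 ≡ 65 mod 139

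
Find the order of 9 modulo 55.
Powers of 9 mod 55: 9^1≡9, 9^2≡26, 9^3≡14, 9^4≡16, 9^5≡34, 9^6≡31, 9^7≡4, 9^8≡36, 9^9≡49, 9^10≡1. So the order of 9 is 10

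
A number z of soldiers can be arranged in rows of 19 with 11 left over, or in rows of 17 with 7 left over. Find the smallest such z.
M = 19 × 17 = 323. M₁ = 17, y₁ ≡ 9 mod 19. M₂ = 19, y₂ ≡ 9 mod 17. z = 11×17×9 + 7×19×9 ≡ 296 mod 323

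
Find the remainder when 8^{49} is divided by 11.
By Fermat: 8^{10} ≡ 1 (mod 11). 49 = 4×10 + 9. So 8^{49} ≡ 8^{9} ≡ 7 (mod 11)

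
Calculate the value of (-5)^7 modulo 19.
By repeated squaring (mod 19): (-5)^{1}≡14, (-5)^{2}≡6, (-5)^{4}≡17. Then (-5)^{7} = (-5)^{4+2+1} ≡ 17 × 6 × 14 ≡ 3 (mod 19)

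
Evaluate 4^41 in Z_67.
By repeated squaring mod 67: 4^{1}≡4, 4^{2}≡16, 4^{4}≡55, 4^{8}≡10, 4^{16}≡33, 4^{32}≡17. Then 4^{41} = 4^{32+8+1} ≡ 17 × 10 × 4 ≡ 10 mod 67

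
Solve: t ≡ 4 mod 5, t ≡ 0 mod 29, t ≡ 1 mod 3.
M = 5 × 29 × 3 = 435. M₁ = 87, y₁ ≡ 3 mod 5. M₂ = 15, y₂ ≡ 2 mod 29. M₃ = 145, y₃ ≡ 1 mod 3. t = 4×87×3 + 0×15×2 + 1×145×1 ≡ 319 mod 435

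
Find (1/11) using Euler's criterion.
(1/11) = 1^{5} mod 11 = 1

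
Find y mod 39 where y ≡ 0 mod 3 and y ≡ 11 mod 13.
M = 3 × 13 = 39. M₁ = 13, y₁ ≡ 1 mod 3. M₂ = 3, y₂ ≡ 9 mod 13. y = 0×13×1 + 11×3×9 ≡ 24 mod 39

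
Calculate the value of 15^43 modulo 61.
By repeated squaring (mod 61): 15^{1}≡15, 15^{2}≡42, 15^{4}≡56, 15^{8}≡25, 15^{16}≡15, 15^{32}≡42. Then 15^{43} = 15^{32+8+2+1} ≡ 42 × 25 × 42 × 15 ≡ 16 (mod 61)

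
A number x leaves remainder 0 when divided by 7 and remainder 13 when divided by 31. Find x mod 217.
M = 7 × 31 = 217. M₁ = 31, y₁ ≡ 5 mod 7. M₂ = 7, y₂ ≡ 9 mod 31. x = 0×31×5 + 13×7×9 ≡ 168 mod 217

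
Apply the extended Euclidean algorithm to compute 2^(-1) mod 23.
Extended GCD: 2(-11) + 23(1) = 1. So 2^(-1) ≡ -11 ≡ 12 (mod 23). Verify: 2 × 12 = 24 ≡ 1 (mod 23)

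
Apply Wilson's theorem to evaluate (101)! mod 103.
(102)! = (101)! × (102) ≡ -1 (mod 103). So (101)! ≡ -1 × (102)^(-1) ≡ (-1)×(-1) = 1 (mod 103)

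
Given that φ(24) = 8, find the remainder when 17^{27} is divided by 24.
By Euler: 17^{8} ≡ 1 (mod 24) since gcd(17, 24) = 1. 27 = 3×8 + 3. So 17^{27} ≡ 17^{3} ≡ 17 (mod 24)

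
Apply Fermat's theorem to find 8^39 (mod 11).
By Fermat: 8^{10} ≡ 1 (mod 11). 39 = 3×10 + 9. So 8^{39} ≡ 8^{9} ≡ 7 (mod 11)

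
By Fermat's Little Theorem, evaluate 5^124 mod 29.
By Fermat: 5^{28} ≡ 1 mod 29. 124 = 4×28 + 12. So 5^{124} ≡ 5^{12} ≡ 7 mod 29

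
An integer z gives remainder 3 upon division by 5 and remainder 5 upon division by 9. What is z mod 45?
M = 5 × 9 = 45. M₁ = 9, y₁ ≡ 4 mod 5. M₂ = 5, y₂ ≡ 2 mod 9. z = 3×9×4 + 5×5×2 ≡ 23 mod 45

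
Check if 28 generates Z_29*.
28^{2} ≡ 1 (mod 29) and 2 < 28, so ord_29(28) = 2 ≠ 28 and 28 is not a primitive root.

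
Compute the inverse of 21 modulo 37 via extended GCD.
Extended GCD: 21(-7) + 37(4) = 1. So 21^(-1) ≡ -7 ≡ 30 (mod 37). Verify: 21 × 30 = 630 ≡ 1 (mod 37)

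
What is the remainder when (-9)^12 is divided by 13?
Using Fermat: (-9)^{12} ≡ 1 (mod 13). 12 ≡ 0 (mod 12). So (-9)^{12} ≡ (-9)^{0} ≡ 1 (mod 13)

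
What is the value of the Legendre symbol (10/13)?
(10/13) = 10^{6} mod 13 = 1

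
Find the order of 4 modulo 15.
Powers of 4 mod 15: 4^1≡4, 4^2≡1. So the order of 4 is 2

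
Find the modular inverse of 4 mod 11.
Since 11 is prime, by Fermat 4^(-1) ≡ 4^{9} ≡ 3 (mod 11). Verify: 4 × 3 = 12 ≡ 1 (mod 11)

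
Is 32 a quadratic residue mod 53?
By Euler's criterion: 32^{26} ≡ 52 mod 53. Since this equals -1 (≡ 52), 32 is not a QR.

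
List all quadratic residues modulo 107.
Squares in Z_107*: {1, 3, 4, 9, 10, 11, 12, 13, 14, 16, 19, 23, 25, 27, 29, 30, 33, 34, 35, 36, 37, 39, 40, 41, 42, 44, 47, 48, 49, 52, 53, 56, 57, 61, 62, 64, 69, 75, 76, 79, 81, 83, 85, 86, 87, 89, 90, 92, 99, 100, 101, 102, 105}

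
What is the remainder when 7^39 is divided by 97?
By repeated squaring mod 97: 7^{1}≡7, 7^{2}≡49, 7^{4}≡73, 7^{8}≡91, 7^{16}≡36, 7^{32}≡35. Then 7^{39} = 7^{32+4+2+1} ≡ 35 × 73 × 49 × 7 ≡ 67 mod 97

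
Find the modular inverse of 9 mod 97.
Since 97 is prime, by Fermat 9^(-1) ≡ 9^{95} ≡ 54 (mod 97). Verify: 9 × 54 = 486 ≡ 1 (mod 97)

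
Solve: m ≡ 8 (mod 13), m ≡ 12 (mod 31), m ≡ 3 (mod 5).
M = 13 × 31 × 5 = 2015. M₁ = 155, y₁ ≡ 12 (mod 13). M₂ = 65, y₂ ≡ 21 (mod 31). M₃ = 403, y₃ ≡ 2 (mod 5). m = 8×155×12 + 12×65×21 + 3×403×2 ≡ 1438 (mod 2015)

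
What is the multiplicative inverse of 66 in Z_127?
Since 127 is prime, by Fermat 66^(-1) ≡ 66^{125} ≡ 102 (mod 127). Verify: 66 × 102 = 6732 ≡ 1 (mod 127)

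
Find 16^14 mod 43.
By repeated squaring mod 43: 16^{1}≡16, 16^{2}≡41, 16^{4}≡4, 16^{8}≡16. Then 16^{14} = 16^{8+4+2} ≡ 16 × 4 × 41 ≡ 1 mod 43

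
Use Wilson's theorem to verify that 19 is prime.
(18)! mod 19 = 18. Since this equals -1 mod 19, Wilson confirms 19 is prime.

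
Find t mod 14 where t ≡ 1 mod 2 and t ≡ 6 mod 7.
M = 2 × 7 = 14. M₁ = 7, y₁ ≡ 1 mod 2. M₂ = 2, y₂ ≡ 4 mod 7. t = 1×7×1 + 6×2×4 ≡ 13 mod 14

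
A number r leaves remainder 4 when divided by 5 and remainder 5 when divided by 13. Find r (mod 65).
M = 5 × 13 = 65. M₁ = 13, y₁ ≡ 2 (mod 5). M₂ = 5, y₂ ≡ 8 (mod 13). r = 4×13×2 + 5×5×8 ≡ 44 (mod 65)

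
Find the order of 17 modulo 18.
Powers of 17 mod 18: 17^1≡17, 17^2≡1. So the order of 17 is 2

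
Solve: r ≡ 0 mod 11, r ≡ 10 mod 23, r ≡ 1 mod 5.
M = 11 × 23 × 5 = 1265. M₁ = 115, y₁ ≡ 9 mod 11. M₂ = 55, y₂ ≡ 18 mod 23. M₃ = 253, y₃ ≡ 2 mod 5. r = 0×115×9 + 10×55×18 + 1×253×2 ≡ 286 mod 1265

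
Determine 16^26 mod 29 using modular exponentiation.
By repeated squaring (mod 29): 16^{1}≡16, 16^{2}≡24, 16^{4}≡25, 16^{8}≡16, 16^{16}≡24. Then 16^{26} = 16^{16+8+2} ≡ 24 × 16 × 24 ≡ 23 (mod 29)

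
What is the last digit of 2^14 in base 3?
Using Fermat: 2^{2} ≡ 1 mod 3. 14 ≡ 0 mod 2. So 2^{14} ≡ 2^{0} ≡ 1 mod 3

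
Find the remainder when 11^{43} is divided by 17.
By Fermat: 11^{16} ≡ 1 mod 17. 43 = 2×16 + 11. So 11^{43} ≡ 11^{11} ≡ 12 mod 17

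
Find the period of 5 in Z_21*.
Powers of 5 mod 21: 5^1≡5, 5^2≡4, 5^3≡20, 5^4≡16, 5^5≡17, 5^6≡1. Order = 6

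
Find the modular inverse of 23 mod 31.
Since 31 is prime, by Fermat 23^(-1) ≡ 23^{29} ≡ 27 mod 31. Verify: 23 × 27 = 621 ≡ 1 mod 31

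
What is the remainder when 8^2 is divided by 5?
8^{2} = 64 ≡ 4 (mod 5)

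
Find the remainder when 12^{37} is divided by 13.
By Fermat: 12^{12} ≡ 1 (mod 13). 37 = 3×12 + 1. So 12^{37} ≡ 12^{1} ≡ 12 (mod 13)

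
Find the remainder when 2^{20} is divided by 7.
By Fermat: 2^{6} ≡ 1 (mod 7). 20 = 3×6 + 2. So 2^{20} ≡ 2^{2} ≡ 4 (mod 7)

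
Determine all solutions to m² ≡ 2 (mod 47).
The square roots of 2 mod 47 are 7 and 40. Verify: 7² = 49 ≡ 2 (mod 47)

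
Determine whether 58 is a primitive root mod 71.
58^{35} ≡ 1 (mod 71) and 35 < 70, so ord_71(58) = 35 ≠ 70 and 58 is not a primitive root.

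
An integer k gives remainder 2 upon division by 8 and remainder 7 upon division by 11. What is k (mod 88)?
M = 8 × 11 = 88. M₁ = 11, y₁ ≡ 3 (mod 8). M₂ = 8, y₂ ≡ 7 (mod 11). k = 2×11×3 + 7×8×7 ≡ 18 (mod 88)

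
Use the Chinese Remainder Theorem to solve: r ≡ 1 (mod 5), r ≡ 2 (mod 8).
M = 5 × 8 = 40. M₁ = 8, y₁ ≡ 2 (mod 5). M₂ = 5, y₂ ≡ 5 (mod 8). r = 1×8×2 + 2×5×5 ≡ 26 (mod 40)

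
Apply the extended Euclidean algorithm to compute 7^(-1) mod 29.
Extended GCD: 7(-4) + 29(1) = 1. So 7^(-1) ≡ -4 ≡ 25 (mod 29). Verify: 7 × 25 = 175 ≡ 1 (mod 29)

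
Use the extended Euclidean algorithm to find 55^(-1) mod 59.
Extended GCD: 55(-15) + 59(14) = 1. So 55^(-1) ≡ -15 ≡ 44 mod 59. Verify: 55 × 44 = 2420 ≡ 1 mod 59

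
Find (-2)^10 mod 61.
By repeated squaring mod 61: (-2)^{1}≡59, (-2)^{2}≡4, (-2)^{4}≡16, (-2)^{8}≡12. Then (-2)^{10} = (-2)^{8+2} ≡ 12 × 4 ≡ 48 mod 61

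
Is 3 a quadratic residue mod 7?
By Euler's criterion: 3^{3} ≡ 6 (mod 7). Since this equals -1 (≡ 6), 3 is not a QR.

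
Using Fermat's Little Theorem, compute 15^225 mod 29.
By Fermat: 15^{28} ≡ 1 mod 29. 225 ≡ 1 mod 28. So 15^{225} ≡ 15^{1} ≡ 15 mod 29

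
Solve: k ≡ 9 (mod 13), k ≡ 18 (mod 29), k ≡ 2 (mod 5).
M = 13 × 29 × 5 = 1885. M₁ = 145, y₁ ≡ 7 (mod 13). M₂ = 65, y₂ ≡ 25 (mod 29). M₃ = 377, y₃ ≡ 3 (mod 5). k = 9×145×7 + 18×65×25 + 2×377×3 ≡ 1062 (mod 1885)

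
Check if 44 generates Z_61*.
ord_61(44) divides 60. For each prime q|60: 44^{30}≡60, 44^{20}≡13, 44^{12}≡20, none ≡ 1. So 44 has order 60 and is a primitive root mod 61.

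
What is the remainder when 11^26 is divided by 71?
By repeated squaring (mod 71): 11^{1}≡11, 11^{2}≡50, 11^{4}≡15, 11^{8}≡12, 11^{16}≡2. Then 11^{26} = 11^{16+8+2} ≡ 2 × 12 × 50 ≡ 64 (mod 71)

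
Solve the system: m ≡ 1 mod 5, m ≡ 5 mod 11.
M = 5 × 11 = 55. M₁ = 11, y₁ ≡ 1 mod 5. M₂ = 5, y₂ ≡ 9 mod 11. m = 1×11×1 + 5×5×9 ≡ 16 mod 55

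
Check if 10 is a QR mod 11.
By Euler's criterion: 10^{5} ≡ 10 mod 11. Since this equals -1 (≡ 10), 10 is not a QR.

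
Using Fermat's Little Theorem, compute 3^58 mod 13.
By Fermat: 3^{12} ≡ 1 (mod 13). 58 = 4×12 + 10. So 3^{58} ≡ 3^{10} ≡ 3 (mod 13)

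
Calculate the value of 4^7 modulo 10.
By repeated squaring mod 10: 4^{1}≡4, 4^{2}≡6, 4^{4}≡6. Then 4^{7} = 4^{4+2+1} ≡ 6 × 6 × 4 ≡ 4 mod 10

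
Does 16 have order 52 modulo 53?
16^{13} ≡ 1 mod 53 and 13 < 52, so ord_53(16) = 13 ≠ 52 and 16 is not a primitive root.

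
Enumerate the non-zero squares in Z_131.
Quadratic residues modulo 131: {1, 3, 4, 5, 7, 9, 11, 12, 13, 15, 16, 20, 21, 25, 27, 28, 33, 34, 35, 36, 38, 39, 41, 43, 44, 45, 46, 48, 49, 52, 53, 55, 58, 59, 60, 61, 62, 63, 64, 65, 74, 75, 77, 80, 81, 84, 89, 91, 94, 99, 100, 101, 102, 105, 107, 108, 109, 112, 113, 114, 117, 121, 123, 125, 129}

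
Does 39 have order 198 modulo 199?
ord_199(39) divides 198. For each prime q|198: 39^{99}≡198, 39^{66}≡92, 39^{18}≡63, none ≡ 1. So 39 has order 198 and is a primitive root mod 199.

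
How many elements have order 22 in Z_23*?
A prime p has φ(p-1) primitive roots; here φ(22) = 10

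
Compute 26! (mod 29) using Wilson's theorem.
(28)! = (26)! × (27) × (28) ≡ -1 (mod 29). So (26)! ≡ -1 × [(28)(27)]^(-1) ≡ 14 (mod 29)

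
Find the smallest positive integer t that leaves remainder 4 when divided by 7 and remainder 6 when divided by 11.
M = 7 × 11 = 77. M₁ = 11, y₁ ≡ 2 (mod 7). M₂ = 7, y₂ ≡ 8 (mod 11). t = 4×11×2 + 6×7×8 ≡ 39 (mod 77)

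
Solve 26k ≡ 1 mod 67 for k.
Since 67 is prime, by Fermat 26^(-1) ≡ 26^{65} ≡ 49 mod 67. Verify: 26 × 49 = 1274 ≡ 1 mod 67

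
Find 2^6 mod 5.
Using Fermat: 2^{4} ≡ 1 mod 5. 6 ≡ 2 mod 4. So 2^{6} ≡ 2^{2} ≡ 4 mod 5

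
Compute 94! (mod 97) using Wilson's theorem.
(96)! = (94)! × (95) × (96) ≡ -1 (mod 97). So (94)! ≡ -1 × [(96)(95)]^(-1) ≡ 48 (mod 97)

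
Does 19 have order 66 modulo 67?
19^{33} ≡ 1 mod 67 and 33 < 66, so ord_67(19) = 33 ≠ 66 and 19 is not a primitive root.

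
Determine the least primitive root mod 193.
g = 5. For each prime q|192: 5^{96}≡192, 5^{64}≡84, none ≡ 1, so ord_193(5) = 192 and 5 is a primitive root.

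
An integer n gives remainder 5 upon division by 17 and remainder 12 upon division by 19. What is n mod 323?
M = 17 × 19 = 323. M₁ = 19, y₁ ≡ 9 mod 17. M₂ = 17, y₂ ≡ 9 mod 19. n = 5×19×9 + 12×17×9 ≡ 107 mod 323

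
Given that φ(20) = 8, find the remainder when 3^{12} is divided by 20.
By Euler: 3^{8} ≡ 1 mod 20 since gcd(3, 20) = 1. 12 = 1×8 + 4. So 3^{12} ≡ 3^{4} ≡ 1 mod 20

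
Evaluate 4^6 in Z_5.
Using Fermat: 4^{4} ≡ 1 (mod 5). 6 ≡ 2 (mod 4). So 4^{6} ≡ 4^{2} ≡ 1 (mod 5)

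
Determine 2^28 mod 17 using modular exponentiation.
Using Fermat: 2^{16} ≡ 1 (mod 17). 28 ≡ 12 (mod 16). So 2^{28} ≡ 2^{12} ≡ 16 (mod 17)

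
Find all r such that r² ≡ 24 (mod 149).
The square roots of 24 mod 149 are 89 and 60. Verify: 89² = 7921 ≡ 24 (mod 149)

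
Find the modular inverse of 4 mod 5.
Since 5 is prime, by Fermat 4^(-1) ≡ 4^{3} ≡ 4 mod 5. Verify: 4 × 4 = 16 ≡ 1 mod 5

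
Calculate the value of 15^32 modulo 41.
By repeated squaring (mod 41): 15^{1}≡15, 15^{2}≡20, 15^{4}≡31, 15^{8}≡18, 15^{16}≡37, 15^{32}≡16. So 15^{32} ≡ 16 (mod 41)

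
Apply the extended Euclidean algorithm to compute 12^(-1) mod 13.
Extended GCD: 12(-1) + 13(1) = 1. So 12^(-1) ≡ -1 ≡ 12 (mod 13). Verify: 12 × 12 = 144 ≡ 1 (mod 13)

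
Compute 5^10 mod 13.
By repeated squaring mod 13: 5^{1}≡5, 5^{2}≡12, 5^{4}≡1, 5^{8}≡1. Then 5^{10} = 5^{8+2} ≡ 1 × 12 ≡ 12 mod 13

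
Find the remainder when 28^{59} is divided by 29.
By Fermat: 28^{28} ≡ 1 (mod 29). 59 = 2×28 + 3. So 28^{59} ≡ 28^{3} ≡ 28 (mod 29)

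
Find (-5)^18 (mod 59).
By repeated squaring (mod 59): (-5)^{1}≡54, (-5)^{2}≡25, (-5)^{4}≡35, (-5)^{8}≡45, (-5)^{16}≡19. Then (-5)^{18} = (-5)^{16+2} ≡ 19 × 25 ≡ 3 (mod 59)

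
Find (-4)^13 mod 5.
Using Fermat: (-4)^{4} ≡ 1 mod 5. 13 ≡ 1 mod 4. So (-4)^{13} ≡ (-4)^{1} ≡ 1 mod 5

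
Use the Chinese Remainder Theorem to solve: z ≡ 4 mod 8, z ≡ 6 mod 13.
M = 8 × 13 = 104. M₁ = 13, y₁ ≡ 5 mod 8. M₂ = 8, y₂ ≡ 5 mod 13. z = 4×13×5 + 6×8×5 ≡ 84 mod 104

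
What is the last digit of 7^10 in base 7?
By repeated squaring mod 7: 7^{1}≡0, 7^{2}≡0, 7^{4}≡0, 7^{8}≡0. Then 7^{10} = 7^{8+2} ≡ 0 × 0 ≡ 0 mod 7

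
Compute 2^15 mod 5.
Using Fermat: 2^{4} ≡ 1 mod 5. 15 ≡ 3 mod 4. So 2^{15} ≡ 2^{3} ≡ 3 mod 5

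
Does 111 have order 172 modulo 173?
ord_173(111) divides 172. For each prime q|172: 111^{86}≡172, 111^{4}≡60, none ≡ 1. So 111 has order 172 and is a primitive root mod 173.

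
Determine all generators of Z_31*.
There are φ(30) = 8 primitive roots mod 31: {3, 11, 12, 13, 17, 21, 22, 24}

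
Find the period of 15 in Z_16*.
Powers of 15 mod 16: 15^1≡15, 15^2≡1. So the order of 15 is 2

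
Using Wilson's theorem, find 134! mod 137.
(136)! = (134)! × (135) × (136) ≡ -1 (mod 137). So (134)! ≡ -1 × [(136)(135)]^(-1) ≡ 68 (mod 137)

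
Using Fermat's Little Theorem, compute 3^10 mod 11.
By Fermat's Little Theorem, 3^{10} ≡ 1 mod 11 since 11 is prime and gcd(3, 11) = 1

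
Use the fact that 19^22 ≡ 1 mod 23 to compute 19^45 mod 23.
By Fermat: 19^{22} ≡ 1 mod 23. 45 = 2×22 + 1. So 19^{45} ≡ 19^{1} ≡ 19 mod 23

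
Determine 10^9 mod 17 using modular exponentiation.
By repeated squaring mod 17: 10^{1}≡10, 10^{2}≡15, 10^{4}≡4, 10^{8}≡16. Then 10^{9} = 10^{8+1} ≡ 16 × 10 ≡ 7 mod 17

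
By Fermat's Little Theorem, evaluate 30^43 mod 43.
By Fermat: 30^{42} ≡ 1 (mod 43). So 30^{43} = 30^{42} · 30^{1} ≡ 30^{1} ≡ 30 (mod 43)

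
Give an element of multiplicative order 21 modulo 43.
9 has order 21 mod 43 since 9^{21} ≡ 1 mod 43 and no smaller power works.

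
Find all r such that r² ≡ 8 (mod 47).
The square roots of 8 mod 47 are 14 and 33. Verify: 14² = 196 ≡ 8 (mod 47)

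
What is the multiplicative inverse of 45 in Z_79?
Since 79 is prime, by Fermat 45^(-1) ≡ 45^{77} ≡ 72 (mod 79). Verify: 45 × 72 = 3240 ≡ 1 (mod 79)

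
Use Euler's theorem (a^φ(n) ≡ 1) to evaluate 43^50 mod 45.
By Euler: 43^{24} ≡ 1 mod 45 since gcd(43, 45) = 1. 50 = 2×24 + 2. So 43^{50} ≡ 43^{2} ≡ 4 mod 45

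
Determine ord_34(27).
Powers of 27 mod 34: 27^1≡27, 27^2≡15, 27^3≡31, 27^4≡21, 27^5≡23, 27^6≡9, 27^7≡5, 27^8≡33, 27^9≡7, 27^10≡19, 27^11≡3, 27^12≡13, 27^13≡11, 27^14≡25, 27^15≡29, 27^16≡1. ord_34(27) = 16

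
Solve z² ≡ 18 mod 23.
The square roots of 18 mod 23 are 8 and 15. Verify: 8² = 64 ≡ 18 mod 23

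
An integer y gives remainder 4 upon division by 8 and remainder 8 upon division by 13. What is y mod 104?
M = 8 × 13 = 104. M₁ = 13, y₁ ≡ 5 mod 8. M₂ = 8, y₂ ≡ 5 mod 13. y = 4×13×5 + 8×8×5 ≡ 60 mod 104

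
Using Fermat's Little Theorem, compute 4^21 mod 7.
By Fermat: 4^{6} ≡ 1 (mod 7). 21 = 3×6 + 3. So 4^{21} ≡ 4^{3} ≡ 1 (mod 7)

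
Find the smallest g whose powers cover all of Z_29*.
g = 2. Powers: [2, 4, 8, 16, 3, 6, ...] generates all 28 non-zero residues.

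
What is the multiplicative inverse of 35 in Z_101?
Since 101 is prime, by Fermat 35^(-1) ≡ 35^{99} ≡ 26 mod 101. Verify: 35 × 26 = 910 ≡ 1 mod 101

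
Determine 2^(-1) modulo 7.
Since 7 is prime, by Fermat 2^(-1) ≡ 2^{5} ≡ 4 (mod 7). Verify: 2 × 4 = 8 ≡ 1 (mod 7)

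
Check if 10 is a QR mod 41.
By Euler's criterion: 10^{20} ≡ 1 (mod 41). Since this equals 1, 10 is a QR.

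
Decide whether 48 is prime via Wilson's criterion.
(47)! mod 48 = 0. Since 0 ≢ -1 mod 48, 48 is not prime.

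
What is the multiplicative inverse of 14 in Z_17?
Since 17 is prime, by Fermat 14^(-1) ≡ 14^{15} ≡ 11 mod 17. Verify: 14 × 11 = 154 ≡ 1 mod 17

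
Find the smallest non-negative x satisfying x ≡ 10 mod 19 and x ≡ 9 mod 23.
M = 19 × 23 = 437. M₁ = 23, y₁ ≡ 5 mod 19. M₂ = 19, y₂ ≡ 17 mod 23. x = 10×23×5 + 9×19×17 ≡ 124 mod 437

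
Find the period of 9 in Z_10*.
Powers of 9 mod 10: 9^1≡9, 9^2≡1. So the order of 9 is 2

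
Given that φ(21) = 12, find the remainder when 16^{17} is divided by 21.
By Euler: 16^{12} ≡ 1 (mod 21) since gcd(16, 21) = 1. 17 = 1×12 + 5. So 16^{17} ≡ 16^{5} ≡ 4 (mod 21)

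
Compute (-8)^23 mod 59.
By repeated squaring (mod 59): (-8)^{1}≡51, (-8)^{2}≡5, (-8)^{4}≡25, (-8)^{8}≡35, (-8)^{16}≡45. Then (-8)^{23} = (-8)^{16+4+2+1} ≡ 45 × 25 × 5 × 51 ≡ 17 (mod 59)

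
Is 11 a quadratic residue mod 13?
By Euler's criterion: 11^{6} ≡ 12 (mod 13). Since this equals -1 (≡ 12), 11 is not a QR.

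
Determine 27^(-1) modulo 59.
Since 59 is prime, by Fermat 27^(-1) ≡ 27^{57} ≡ 35 mod 59. Verify: 27 × 35 = 945 ≡ 1 mod 59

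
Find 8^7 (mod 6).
By repeated squaring (mod 6): 8^{1}≡2, 8^{2}≡4, 8^{4}≡4. Then 8^{7} = 8^{4+2+1} ≡ 4 × 4 × 2 ≡ 2 (mod 6)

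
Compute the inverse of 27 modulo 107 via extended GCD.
Extended GCD: 27(4) + 107(-1) = 1. So 27^(-1) ≡ 4 mod 107. Verify: 27 × 4 = 108 ≡ 1 mod 107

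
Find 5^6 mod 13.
By repeated squaring mod 13: 5^{1}≡5, 5^{2}≡12, 5^{4}≡1. Then 5^{6} = 5^{4+2} ≡ 1 × 12 ≡ 12 mod 13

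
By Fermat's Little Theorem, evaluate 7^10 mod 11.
By Fermat's Little Theorem, 7^{10} ≡ 1 mod 11 since 11 is prime and gcd(7, 11) = 1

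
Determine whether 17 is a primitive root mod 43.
17^{21} ≡ 1 (mod 43) and 21 < 42, so ord_43(17) = 21 ≠ 42 and 17 is not a primitive root.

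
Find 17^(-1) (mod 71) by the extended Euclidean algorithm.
Extended GCD: 17(-25) + 71(6) = 1. So 17^(-1) ≡ -25 ≡ 46 (mod 71). Verify: 17 × 46 = 782 ≡ 1 (mod 71)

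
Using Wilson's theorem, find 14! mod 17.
(16)! = (14)! × (15) × (16) ≡ -1 mod 17. So (14)! ≡ -1 × [(16)(15)]^(-1) ≡ 8 mod 17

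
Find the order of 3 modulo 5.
Powers of 3 mod 5: 3^1≡3, 3^2≡4, 3^3≡2, 3^4≡1. ord_5(3) = 4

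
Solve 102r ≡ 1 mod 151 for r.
Since 151 is prime, by Fermat 102^(-1) ≡ 102^{149} ≡ 114 mod 151. Verify: 102 × 114 = 11628 ≡ 1 mod 151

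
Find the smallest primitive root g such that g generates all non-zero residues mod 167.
g = 5. For each prime q|166: 5^{83}≡166, 5^{2}≡25, none ≡ 1, so ord_167(5) = 166 and 5 is a primitive root.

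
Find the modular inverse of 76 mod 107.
Since 107 is prime, by Fermat 76^(-1) ≡ 76^{105} ≡ 69 (mod 107). Verify: 76 × 69 = 5244 ≡ 1 (mod 107)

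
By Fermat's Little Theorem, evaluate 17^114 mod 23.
By Fermat: 17^{22} ≡ 1 (mod 23). 114 = 5×22 + 4. So 17^{114} ≡ 17^{4} ≡ 8 (mod 23)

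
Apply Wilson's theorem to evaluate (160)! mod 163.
(162)! = (160)! × (161) × (162) ≡ -1 (mod 163). So (160)! ≡ -1 × [(162)(161)]^(-1) ≡ 81 (mod 163)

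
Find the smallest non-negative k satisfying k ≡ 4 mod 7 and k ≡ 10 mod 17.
M = 7 × 17 = 119. M₁ = 17, y₁ ≡ 5 mod 7. M₂ = 7, y₂ ≡ 5 mod 17. k = 4×17×5 + 10×7×5 ≡ 95 mod 119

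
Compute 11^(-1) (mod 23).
Since 23 is prime, by Fermat 11^(-1) ≡ 11^{21} ≡ 21 (mod 23). Verify: 11 × 21 = 231 ≡ 1 (mod 23)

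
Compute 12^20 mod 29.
By repeated squaring mod 29: 12^{1}≡12, 12^{2}≡28, 12^{4}≡1, 12^{8}≡1, 12^{16}≡1. Then 12^{20} = 12^{16+4} ≡ 1 × 1 ≡ 1 mod 29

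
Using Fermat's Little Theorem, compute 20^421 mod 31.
By Fermat: 20^{30} ≡ 1 mod 31. 421 ≡ 1 mod 30. So 20^{421} ≡ 20^{1} ≡ 20 mod 31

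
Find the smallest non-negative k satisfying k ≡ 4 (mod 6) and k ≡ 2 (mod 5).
M = 6 × 5 = 30. M₁ = 5, y₁ ≡ 5 (mod 6). M₂ = 6, y₂ ≡ 1 (mod 5). k = 4×5×5 + 2×6×1 ≡ 22 (mod 30)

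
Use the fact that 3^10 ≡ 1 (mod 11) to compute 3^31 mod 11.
By Fermat: 3^{10} ≡ 1 (mod 11). 31 = 3×10 + 1. So 3^{31} ≡ 3^{1} ≡ 3 (mod 11)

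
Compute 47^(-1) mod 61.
Since 61 is prime, by Fermat 47^(-1) ≡ 47^{59} ≡ 13 mod 61. Verify: 47 × 13 = 611 ≡ 1 mod 61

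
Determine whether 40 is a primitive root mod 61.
40^{12} ≡ 1 (mod 61) and 12 < 60, so ord_61(40) = 12 ≠ 60 and 40 is not a primitive root.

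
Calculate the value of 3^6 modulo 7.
Using Fermat: 3^{6} ≡ 1 (mod 7). 6 ≡ 0 (mod 6). So 3^{6} ≡ 3^{0} ≡ 1 (mod 7)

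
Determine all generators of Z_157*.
There are φ(156) = 48 primitive roots mod 157: {5, 6, 15, 18, 20, 21, 24, 26, 34, 38, 43, 53, 55, 60, 61, 62, 63, 66, 69, 70, 72, 73, 74, 77, 80, 83, 84, 85, 87, 88, 91, 94, 95, 96, 97, 102, 104, 114, 119, 123, 131, 133, 136, 137, 139, 142, 151, 152}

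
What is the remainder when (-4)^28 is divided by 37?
By repeated squaring mod 37: (-4)^{1}≡33, (-4)^{2}≡16, (-4)^{4}≡34, (-4)^{8}≡9, (-4)^{16}≡7. Then (-4)^{28} = (-4)^{16+8+4} ≡ 7 × 9 × 34 ≡ 33 mod 37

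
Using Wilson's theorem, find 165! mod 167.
(166)! = (165)! × (166) ≡ -1 mod 167. So (165)! ≡ -1 × (166)^(-1) ≡ (-1)×(-1) = 1 mod 167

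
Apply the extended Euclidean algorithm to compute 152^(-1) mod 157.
Extended GCD: 152(-63) + 157(61) = 1. So 152^(-1) ≡ -63 ≡ 94 mod 157. Verify: 152 × 94 = 14288 ≡ 1 mod 157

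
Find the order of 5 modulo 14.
Powers of 5 mod 14: 5^1≡5, 5^2≡11, 5^3≡13, 5^4≡9, 5^5≡3, 5^6≡1. ord_14(5) = 6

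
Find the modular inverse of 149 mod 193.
Since 193 is prime, by Fermat 149^(-1) ≡ 149^{191} ≡ 57 (mod 193). Verify: 149 × 57 = 8493 ≡ 1 (mod 193)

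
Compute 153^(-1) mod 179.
Since 179 is prime, by Fermat 153^(-1) ≡ 153^{177} ≡ 117 mod 179. Verify: 153 × 117 = 17901 ≡ 1 mod 179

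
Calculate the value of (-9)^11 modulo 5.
Using Fermat: (-9)^{4} ≡ 1 (mod 5). 11 ≡ 3 (mod 4). So (-9)^{11} ≡ (-9)^{3} ≡ 1 (mod 5)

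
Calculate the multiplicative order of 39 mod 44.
Powers of 39 mod 44: 39^1≡39, 39^2≡25, 39^3≡7, 39^4≡9, 39^5≡43, 39^6≡5, 39^7≡19, 39^8≡37, 39^9≡35, 39^10≡1. ord_44(39) = 10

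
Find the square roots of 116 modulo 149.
The square roots of 116 mod 149 are 99 and 50. Verify: 99² = 9801 ≡ 116 (mod 149)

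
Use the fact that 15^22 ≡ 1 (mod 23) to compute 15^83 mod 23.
By Fermat: 15^{22} ≡ 1 (mod 23). 83 = 3×22 + 17. So 15^{83} ≡ 15^{17} ≡ 10 (mod 23)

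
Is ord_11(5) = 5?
Powers of 5 mod 11: 5^1≡5, 5^2≡3, 5^3≡4, 5^4≡9, 5^5≡1. First k with 5^k≡1 is k=5. Yes, ord_11(5) = 5.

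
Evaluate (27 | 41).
(27/41) = 27^{20} mod 41 = -1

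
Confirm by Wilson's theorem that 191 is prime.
(190)! mod 191 = 190. Since this equals -1 (mod 191), Wilson confirms 191 is prime.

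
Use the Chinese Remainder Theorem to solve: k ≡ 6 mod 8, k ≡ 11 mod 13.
M = 8 × 13 = 104. M₁ = 13, y₁ ≡ 5 mod 8. M₂ = 8, y₂ ≡ 5 mod 13. k = 6×13×5 + 11×8×5 ≡ 102 mod 104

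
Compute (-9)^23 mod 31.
By repeated squaring (mod 31): (-9)^{1}≡22, (-9)^{2}≡19, (-9)^{4}≡20, (-9)^{8}≡28, (-9)^{16}≡9. Then (-9)^{23} = (-9)^{16+4+2+1} ≡ 9 × 20 × 19 × 22 ≡ 3 (mod 31)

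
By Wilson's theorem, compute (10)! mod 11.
By Wilson's theorem, (10)! ≡ -1 ≡ 10 mod 11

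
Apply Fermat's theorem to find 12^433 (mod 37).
By Fermat: 12^{36} ≡ 1 (mod 37). 433 ≡ 1 (mod 36). So 12^{433} ≡ 12^{1} ≡ 12 (mod 37)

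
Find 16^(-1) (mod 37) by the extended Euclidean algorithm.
Extended GCD: 16(7) + 37(-3) = 1. So 16^(-1) ≡ 7 (mod 37). Verify: 16 × 7 = 112 ≡ 1 (mod 37)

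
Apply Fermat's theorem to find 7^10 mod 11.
By Fermat's Little Theorem, 7^{10} ≡ 1 mod 11 since 11 is prime and gcd(7, 11) = 1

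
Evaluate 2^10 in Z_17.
By repeated squaring mod 17: 2^{1}≡2, 2^{2}≡4, 2^{4}≡16, 2^{8}≡1. Then 2^{10} = 2^{8+2} ≡ 1 × 4 ≡ 4 mod 17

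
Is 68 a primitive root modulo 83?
68^{41} ≡ 1 (mod 83) and 41 < 82, so ord_83(68) = 41 ≠ 82 and 68 is not a primitive root.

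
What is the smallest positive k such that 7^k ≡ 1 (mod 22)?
Powers of 7 mod 22: 7^1≡7, 7^2≡5, 7^3≡13, 7^4≡3, 7^5≡21, 7^6≡15, 7^7≡17, 7^8≡9, 7^9≡19, 7^10≡1. ord_22(7) = 10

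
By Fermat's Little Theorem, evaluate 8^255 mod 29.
By Fermat: 8^{28} ≡ 1 mod 29. 255 ≡ 3 mod 28. So 8^{255} ≡ 8^{3} ≡ 19 mod 29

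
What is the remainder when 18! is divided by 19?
By Wilson's theorem, (18)! ≡ -1 ≡ 18 (mod 19)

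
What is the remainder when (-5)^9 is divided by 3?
Using Fermat: (-5)^{2} ≡ 1 (mod 3). 9 ≡ 1 (mod 2). So (-5)^{9} ≡ (-5)^{1} ≡ 1 (mod 3)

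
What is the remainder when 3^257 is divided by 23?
Using Fermat: 3^{22} ≡ 1 (mod 23). 257 ≡ 15 (mod 22). So 3^{257} ≡ 3^{15} ≡ 12 (mod 23)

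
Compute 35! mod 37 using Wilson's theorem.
(36)! = (35)! × (36) ≡ -1 mod 37. So (35)! ≡ -1 × (36)^(-1) ≡ (-1)×(-1) = 1 mod 37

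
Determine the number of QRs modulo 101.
The squaring map on Z_101* is 2-to-1, so there are (100)/2 = 50 QRs.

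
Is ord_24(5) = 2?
Powers of 5 mod 24: 5^1≡5, 5^2≡1. First k with 5^k≡1 is k=2. Yes, ord_24(5) = 2.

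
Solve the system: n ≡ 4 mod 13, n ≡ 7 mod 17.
M = 13 × 17 = 221. M₁ = 17, y₁ ≡ 10 mod 13. M₂ = 13, y₂ ≡ 4 mod 17. n = 4×17×10 + 7×13×4 ≡ 160 mod 221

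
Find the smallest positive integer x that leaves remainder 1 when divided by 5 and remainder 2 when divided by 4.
M = 5 × 4 = 20. M₁ = 4, y₁ ≡ 4 mod 5. M₂ = 5, y₂ ≡ 1 mod 4. x = 1×4×4 + 2×5×1 ≡ 6 mod 20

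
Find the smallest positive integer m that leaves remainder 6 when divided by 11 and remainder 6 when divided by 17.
M = 11 × 17 = 187. M₁ = 17, y₁ ≡ 2 (mod 11). M₂ = 11, y₂ ≡ 14 (mod 17). m = 6×17×2 + 6×11×14 ≡ 6 (mod 187)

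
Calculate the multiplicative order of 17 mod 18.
Powers of 17 mod 18: 17^1≡17, 17^2≡1. So the order of 17 is 2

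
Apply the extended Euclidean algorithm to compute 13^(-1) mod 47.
Extended GCD: 13(-18) + 47(5) = 1. So 13^(-1) ≡ -18 ≡ 29 (mod 47). Verify: 13 × 29 = 377 ≡ 1 (mod 47)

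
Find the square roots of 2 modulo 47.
The square roots of 2 mod 47 are 7 and 40. Verify: 7² = 49 ≡ 2 mod 47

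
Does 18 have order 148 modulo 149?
ord_149(18) divides 148. For each prime q|148: 18^{74}≡148, 18^{4}≡80, none ≡ 1. So 18 has order 148 and is a primitive root mod 149.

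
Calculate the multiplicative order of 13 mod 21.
Powers of 13 mod 21: 13^1≡13, 13^2≡1. Order = 2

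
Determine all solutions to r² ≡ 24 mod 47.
The square roots of 24 mod 47 are 27 and 20. Verify: 27² = 729 ≡ 24 mod 47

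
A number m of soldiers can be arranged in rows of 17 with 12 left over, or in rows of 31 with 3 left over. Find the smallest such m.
M = 17 × 31 = 527. M₁ = 31, y₁ ≡ 11 mod 17. M₂ = 17, y₂ ≡ 11 mod 31. m = 12×31×11 + 3×17×11 ≡ 437 mod 527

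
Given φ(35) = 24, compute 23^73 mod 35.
By Euler: 23^{24} ≡ 1 mod 35 since gcd(23, 35) = 1. 73 = 3×24 + 1. So 23^{73} ≡ 23^{1} ≡ 23 mod 35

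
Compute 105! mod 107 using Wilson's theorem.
(106)! = (105)! × (106) ≡ -1 mod 107. So (105)! ≡ -1 × (106)^(-1) ≡ (-1)×(-1) = 1 mod 107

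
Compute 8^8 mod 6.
By repeated squaring (mod 6): 8^{1}≡2, 8^{2}≡4, 8^{4}≡4, 8^{8}≡4. So 8^{8} ≡ 4 (mod 6)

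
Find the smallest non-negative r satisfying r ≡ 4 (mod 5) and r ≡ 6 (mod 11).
M = 5 × 11 = 55. M₁ = 11, y₁ ≡ 1 (mod 5). M₂ = 5, y₂ ≡ 9 (mod 11). r = 4×11×1 + 6×5×9 ≡ 39 (mod 55)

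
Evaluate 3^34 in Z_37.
By repeated squaring mod 37: 3^{1}≡3, 3^{2}≡9, 3^{4}≡7, 3^{8}≡12, 3^{16}≡33, 3^{32}≡16. Then 3^{34} = 3^{32+2} ≡ 16 × 9 ≡ 33 mod 37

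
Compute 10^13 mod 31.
By repeated squaring mod 31: 10^{1}≡10, 10^{2}≡7, 10^{4}≡18, 10^{8}≡14. Then 10^{13} = 10^{8+4+1} ≡ 14 × 18 × 10 ≡ 9 mod 31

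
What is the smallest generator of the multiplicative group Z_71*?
g = 7. For each prime q|70: 7^{35}≡70, 7^{14}≡54, 7^{10}≡45, none ≡ 1, so ord_71(7) = 70 and 7 is a primitive root.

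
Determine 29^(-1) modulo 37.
Since 37 is prime, by Fermat 29^(-1) ≡ 29^{35} ≡ 23 mod 37. Verify: 29 × 23 = 667 ≡ 1 mod 37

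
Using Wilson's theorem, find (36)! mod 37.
By Wilson's theorem, (36)! ≡ -1 ≡ 36 mod 37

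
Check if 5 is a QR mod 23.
By Euler's criterion: 5^{11} ≡ 22 (mod 23). Since this equals -1 (≡ 22), 5 is not a QR.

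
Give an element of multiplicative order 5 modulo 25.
6 has order 5 mod 25 since 6^{5} ≡ 1 (mod 25) and no smaller power works.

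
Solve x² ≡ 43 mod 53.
The square roots of 43 mod 53 are 34 and 19. Verify: 34² = 1156 ≡ 43 mod 53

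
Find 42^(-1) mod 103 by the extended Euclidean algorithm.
Extended GCD: 42(27) + 103(-11) = 1. So 42^(-1) ≡ 27 mod 103. Verify: 42 × 27 = 1134 ≡ 1 mod 103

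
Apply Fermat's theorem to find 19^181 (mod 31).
By Fermat: 19^{30} ≡ 1 (mod 31). 181 ≡ 1 (mod 30). So 19^{181} ≡ 19^{1} ≡ 19 (mod 31)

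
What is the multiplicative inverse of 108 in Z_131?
Since 131 is prime, by Fermat 108^(-1) ≡ 108^{129} ≡ 74 (mod 131). Verify: 108 × 74 = 7992 ≡ 1 (mod 131)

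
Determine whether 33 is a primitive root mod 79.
33^{26} ≡ 1 (mod 79) and 26 < 78, so ord_79(33) = 26 ≠ 78 and 33 is not a primitive root.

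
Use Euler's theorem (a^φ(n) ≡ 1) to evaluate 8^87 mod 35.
By Euler: 8^{24} ≡ 1 (mod 35) since gcd(8, 35) = 1. 87 = 3×24 + 15. So 8^{87} ≡ 8^{15} ≡ 22 (mod 35)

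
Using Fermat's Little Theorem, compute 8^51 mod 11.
By Fermat: 8^{10} ≡ 1 mod 11. 51 = 5×10 + 1. So 8^{51} ≡ 8^{1} ≡ 8 mod 11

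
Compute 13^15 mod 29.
By repeated squaring mod 29: 13^{1}≡13, 13^{2}≡24, 13^{4}≡25, 13^{8}≡16. Then 13^{15} = 13^{8+4+2+1} ≡ 16 × 25 × 24 × 13 ≡ 13 mod 29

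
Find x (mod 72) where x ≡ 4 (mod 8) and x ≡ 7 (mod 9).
M = 8 × 9 = 72. M₁ = 9, y₁ ≡ 1 (mod 8). M₂ = 8, y₂ ≡ 8 (mod 9). x = 4×9×1 + 7×8×8 ≡ 52 (mod 72)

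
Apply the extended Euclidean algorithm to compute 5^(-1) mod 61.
Extended GCD: 5(-12) + 61(1) = 1. So 5^(-1) ≡ -12 ≡ 49 (mod 61). Verify: 5 × 49 = 245 ≡ 1 (mod 61)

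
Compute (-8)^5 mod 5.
Using Fermat: (-8)^{4} ≡ 1 (mod 5). 5 ≡ 1 (mod 4). So (-8)^{5} ≡ (-8)^{1} ≡ 2 (mod 5)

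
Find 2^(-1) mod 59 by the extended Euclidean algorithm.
Extended GCD: 2(-29) + 59(1) = 1. So 2^(-1) ≡ -29 ≡ 30 mod 59. Verify: 2 × 30 = 60 ≡ 1 mod 59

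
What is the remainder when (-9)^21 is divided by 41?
By repeated squaring mod 41: (-9)^{1}≡32, (-9)^{2}≡40, (-9)^{4}≡1, (-9)^{8}≡1, (-9)^{16}≡1. Then (-9)^{21} = (-9)^{16+4+1} ≡ 1 × 1 × 32 ≡ 32 mod 41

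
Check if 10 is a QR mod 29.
By Euler's criterion: 10^{14} ≡ 28 mod 29. Since this equals -1 (≡ 28), 10 is not a QR.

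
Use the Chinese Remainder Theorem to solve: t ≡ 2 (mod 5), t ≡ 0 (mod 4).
M = 5 × 4 = 20. M₁ = 4, y₁ ≡ 4 (mod 5). M₂ = 5, y₂ ≡ 1 (mod 4). t = 2×4×4 + 0×5×1 ≡ 12 (mod 20)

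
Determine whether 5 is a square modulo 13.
By Euler's criterion: 5^{6} ≡ 12 mod 13. Since this equals -1 (≡ 12), 5 is not a QR.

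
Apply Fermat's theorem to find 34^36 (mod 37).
By Fermat's Little Theorem, 34^{36} ≡ 1 (mod 37) since 37 is prime and gcd(34, 37) = 1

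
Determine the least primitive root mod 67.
g = 2. Powers: [2, 4, 8, 16, 32, 64, 61, 55, 43, ...] generates all 66 non-zero residues.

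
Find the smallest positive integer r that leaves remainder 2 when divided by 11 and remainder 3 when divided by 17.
M = 11 × 17 = 187. M₁ = 17, y₁ ≡ 2 mod 11. M₂ = 11, y₂ ≡ 14 mod 17. r = 2×17×2 + 3×11×14 ≡ 156 mod 187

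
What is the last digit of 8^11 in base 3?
Using Fermat: 8^{2} ≡ 1 (mod 3). 11 ≡ 1 (mod 2). So 8^{11} ≡ 8^{1} ≡ 2 (mod 3)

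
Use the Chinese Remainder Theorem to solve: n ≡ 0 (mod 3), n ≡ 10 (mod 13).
M = 3 × 13 = 39. M₁ = 13, y₁ ≡ 1 (mod 3). M₂ = 3, y₂ ≡ 9 (mod 13). n = 0×13×1 + 10×3×9 ≡ 36 (mod 39)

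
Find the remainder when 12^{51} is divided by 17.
By Fermat: 12^{16} ≡ 1 mod 17. 51 = 3×16 + 3. So 12^{51} ≡ 12^{3} ≡ 11 mod 17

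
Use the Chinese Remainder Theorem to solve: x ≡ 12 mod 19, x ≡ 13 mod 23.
M = 19 × 23 = 437. M₁ = 23, y₁ ≡ 5 mod 19. M₂ = 19, y₂ ≡ 17 mod 23. x = 12×23×5 + 13×19×17 ≡ 335 mod 437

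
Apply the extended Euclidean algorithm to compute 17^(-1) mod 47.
Extended GCD: 17(-11) + 47(4) = 1. So 17^(-1) ≡ -11 ≡ 36 mod 47. Verify: 17 × 36 = 612 ≡ 1 mod 47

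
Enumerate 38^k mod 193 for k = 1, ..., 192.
38^1, 38^2, ..., 38^{192} mod 193: [38, 93, 60, 157, 176, 126, 156, 138, 33, 96, 174, 50, 163, 18, 105, 130, 115, 124, 80, 145, 106, 168, 15, 184, 44, 128, 39, 131, 153, 24, 140, 109, 89, 101, 171, 129, 77, 31, 20, 181, 123, 42, 52, 46, 11, 32, 58, 81, 183, 6, 35, 172, 167, 170, 91, 177, 164, 56, 5, 190, 79, 107, 13, 108, 51, 8, 111, 165, 94, 98, 57, 43, 90, 139, 71, 189, 41, 14, 146, 144, 68, 75, 148, 27, 61, 2, 76, 186, 120, 121, 159, 59, 119, 83, 66, 192, 155, 100, 133, 36, 17, 67, 37, 55, 160, 97, 19, 143, 30, 175, 88, 63, 78, 69, 113, 48, 87, 25, 178, 9, 149, 65, 154, 62, 40, 169, 53, 84, 104, 92, 22, 64, 116, 162, 173, 12, 70, 151, 141, 147, 182, 161, 135, 112, 10, 187, 158, 21, 26, 23, 102, 16, 29, 137, 188, 3, 114, 86, 180, 85, 142, 185, 82, 28, 99, 95, 136, 150, 103, 54, 122, 4, 152, 179, 47, 49, 125, 118, 45, 166, 132, 191, 117, 7, 73, 72, 34, 134, 74, 110, 127, 1]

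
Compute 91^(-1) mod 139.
Since 139 is prime, by Fermat 91^(-1) ≡ 91^{137} ≡ 55 mod 139. Verify: 91 × 55 = 5005 ≡ 1 mod 139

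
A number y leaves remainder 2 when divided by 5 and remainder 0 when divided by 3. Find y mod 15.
M = 5 × 3 = 15. M₁ = 3, y₁ ≡ 2 mod 5. M₂ = 5, y₂ ≡ 2 mod 3. y = 2×3×2 + 0×5×2 ≡ 12 mod 15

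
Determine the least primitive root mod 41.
g = 6. For each prime q|40: 6^{20}≡40, 6^{8}≡10, none ≡ 1, so ord_41(6) = 40 and 6 is a primitive root.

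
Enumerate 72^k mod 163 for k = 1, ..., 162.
72^1, 72^2, ..., 72^{162} mod 163: [72, 131, 141, 46, 52, 158, 129, 160, 110, 96, 66, 25, 7, 15, 102, 9, 159, 38, 128, 88, 142, 118, 20, 136, 12, 49, 105, 62, 63, 135, 103, 81, 127, 16, 11, 140, 137, 84, 17, 83, 108, 115, 130, 69, 78, 74, 112, 77, 2, 144, 99, 119, 92, 104, 153, 95, 157, 57, 29, 132, 50, 14, 30, 41, 18, 155, 76, 93, 13, 121, 73, 40, 109, 24, 98, 47, 124, 126, 107, 43, 162, 91, 32, 22, 117, 111, 5, 34, 3, 53, 67, 97, 138, 156, 148, 61, 154, 4, 125, 35, 75, 21, 45, 143, 27, 151, 114, 58, 101, 100, 28, 60, 82, 36, 147, 152, 23, 26, 79, 146, 80, 55, 48, 33, 94, 85, 89, 51, 86, 161, 19, 64, 44, 71, 59, 10, 68, 6, 106, 134, 31, 113, 149, 133, 122, 145, 8, 87, 70, 150, 42, 90, 123, 54, 139, 65, 116, 39, 37, 56, 120, 1]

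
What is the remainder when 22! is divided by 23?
By Wilson's theorem, (22)! ≡ -1 ≡ 22 (mod 23)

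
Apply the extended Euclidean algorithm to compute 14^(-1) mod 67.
Extended GCD: 14(24) + 67(-5) = 1. So 14^(-1) ≡ 24 mod 67. Verify: 14 × 24 = 336 ≡ 1 mod 67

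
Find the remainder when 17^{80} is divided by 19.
By Fermat: 17^{18} ≡ 1 (mod 19). 80 = 4×18 + 8. So 17^{80} ≡ 17^{8} ≡ 9 (mod 19)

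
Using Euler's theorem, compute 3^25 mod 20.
By Euler: 3^{8} ≡ 1 mod 20 since gcd(3, 20) = 1. 25 = 3×8 + 1. So 3^{25} ≡ 3^{1} ≡ 3 mod 20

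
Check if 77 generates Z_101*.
77^{50} ≡ 1 (mod 101) and 50 < 100, so ord_101(77) = 50 ≠ 100 and 77 is not a primitive root.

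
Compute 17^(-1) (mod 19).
Since 19 is prime, by Fermat 17^(-1) ≡ 17^{17} ≡ 9 (mod 19). Verify: 17 × 9 = 153 ≡ 1 (mod 19)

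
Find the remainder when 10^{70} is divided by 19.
By Fermat: 10^{18} ≡ 1 (mod 19). 70 = 3×18 + 16. So 10^{70} ≡ 10^{16} ≡ 4 (mod 19)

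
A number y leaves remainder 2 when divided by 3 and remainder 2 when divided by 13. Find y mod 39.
M = 3 × 13 = 39. M₁ = 13, y₁ ≡ 1 mod 3. M₂ = 3, y₂ ≡ 9 mod 13. y = 2×13×1 + 2×3×9 ≡ 2 mod 39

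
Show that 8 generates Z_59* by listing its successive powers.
8^1, 8^2, ..., 8^{58} mod 59: [8, 5, 40, 25, 23, 7, 56, 35, 44, 57, 43, 49, 38, 9, 13, 45, 6, 48, 30, 4, 32, 20, 42, 41, 33, 28, 47, 22, 58, 51, 54, 19, 34, 36, 52, 3, 24, 15, 2, 16, 10, 21, 50, 46, 14, 53, 11, 29, 55, 27, 39, 17, 18, 26, 31, 12, 37, 1]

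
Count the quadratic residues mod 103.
Exactly half the non-zero residues mod a prime are QRs: (103-1)/2 = 51.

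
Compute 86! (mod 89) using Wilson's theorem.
(88)! = (86)! × (87) × (88) ≡ -1 (mod 89). So (86)! ≡ -1 × [(88)(87)]^(-1) ≡ 44 (mod 89)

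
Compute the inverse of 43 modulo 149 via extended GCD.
Extended GCD: 43(52) + 149(-15) = 1. So 43^(-1) ≡ 52 mod 149. Verify: 43 × 52 = 2236 ≡ 1 mod 149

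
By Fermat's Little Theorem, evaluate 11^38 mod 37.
By Fermat: 11^{36} ≡ 1 (mod 37). So 11^{38} = 11^{36} · 11^{2} ≡ 11^{2} ≡ 10 (mod 37)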